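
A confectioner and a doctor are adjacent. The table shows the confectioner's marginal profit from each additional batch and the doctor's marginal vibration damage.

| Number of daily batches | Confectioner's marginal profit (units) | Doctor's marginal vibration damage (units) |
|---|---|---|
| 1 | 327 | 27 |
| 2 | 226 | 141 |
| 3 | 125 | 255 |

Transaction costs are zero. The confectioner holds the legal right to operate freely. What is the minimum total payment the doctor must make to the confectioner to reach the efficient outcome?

125

Left alone the confectioner would choose level 3 (marginal profit stays positive).
Efficient level: k* = 2 (marginal profit ≥ marginal vibration damage through 2).
The doctor must at least cover the confectioner's forgone profit from cutting 3→2: 125 = 125.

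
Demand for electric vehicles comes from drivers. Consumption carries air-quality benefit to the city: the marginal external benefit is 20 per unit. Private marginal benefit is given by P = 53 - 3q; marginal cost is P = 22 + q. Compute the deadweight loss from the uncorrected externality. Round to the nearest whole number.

DWL = 50

Market equilibrium (private): 22 + q = 53 - 3q → q_m = 7.7500.
Social marginal benefit = demand + MEB = 73 - 3q.
Set SMB = MC: 73 - 3q = 22 + q → q* = 12.7500.
The welfare-loss triangle has base |q_m − q*| and height MEB(q_m) (the vertical gap between SMB and MC is zero at q* and MEB at q_m).
DWL = ½ × 5.0000 × 20.0000 = 50.0000.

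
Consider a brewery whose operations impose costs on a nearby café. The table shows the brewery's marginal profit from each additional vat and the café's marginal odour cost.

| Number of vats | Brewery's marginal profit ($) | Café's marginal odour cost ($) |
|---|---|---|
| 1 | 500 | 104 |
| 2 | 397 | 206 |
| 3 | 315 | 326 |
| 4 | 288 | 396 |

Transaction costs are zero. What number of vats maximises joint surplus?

Bargaining reaches the level where marginal profit last exceeds marginal odour cost.
That holds through level 2 (397 ≥ 206) but not at 3 (315 < 326).

2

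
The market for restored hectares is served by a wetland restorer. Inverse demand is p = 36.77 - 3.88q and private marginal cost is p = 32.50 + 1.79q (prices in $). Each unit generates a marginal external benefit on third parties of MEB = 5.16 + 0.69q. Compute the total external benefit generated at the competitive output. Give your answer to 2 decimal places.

$4.08

Market equilibrium (private): 32.50 + 1.79q = 36.77 - 3.88q → q_m = 0.7531.
Total external benefit = ∫₀^{q_m} (5.16 + 0.69q) dq = 5.16×0.7531 + ½×0.69×0.7531² = 4.0817.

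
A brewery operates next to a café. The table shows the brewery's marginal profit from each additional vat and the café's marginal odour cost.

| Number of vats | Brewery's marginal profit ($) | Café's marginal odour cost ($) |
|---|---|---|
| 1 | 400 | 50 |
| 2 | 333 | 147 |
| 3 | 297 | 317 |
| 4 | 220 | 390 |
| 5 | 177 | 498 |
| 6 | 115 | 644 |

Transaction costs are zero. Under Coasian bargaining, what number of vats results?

Bargaining reaches the level where marginal profit last exceeds marginal odour cost.
That holds through level 2 (333 ≥ 147) but not at 3 (297 < 317).

2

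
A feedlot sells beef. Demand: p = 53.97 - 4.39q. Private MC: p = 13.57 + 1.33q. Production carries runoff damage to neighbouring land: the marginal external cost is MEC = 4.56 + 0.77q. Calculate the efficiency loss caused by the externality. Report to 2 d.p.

Market equilibrium (private): 13.57 + 1.33q = 53.97 - 4.39q → q_m = 7.0629.
Social marginal cost = private MC + MEC = 18.13 + 2.10q.
Set SMC = demand: 18.13 + 2.10q = 53.97 - 4.39q → q* = 5.5223.
Between q* and q_m the wedge SMC − demand runs linearly from 0 to MEC(q_m), so the loss is a triangle.
DWL = ½ × 1.5406 × 9.9985 = 7.7018.

DWL = 7.70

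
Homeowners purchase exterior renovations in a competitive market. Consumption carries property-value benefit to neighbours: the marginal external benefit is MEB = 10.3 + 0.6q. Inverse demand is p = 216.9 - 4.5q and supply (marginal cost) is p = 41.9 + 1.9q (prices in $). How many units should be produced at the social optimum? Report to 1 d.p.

Social marginal benefit = demand + MEB = 227.2 - 3.9q.
Set SMB = MC: 227.2 - 3.9q = 41.9 + 1.9q → q* = 31.9483.

q* = 31.9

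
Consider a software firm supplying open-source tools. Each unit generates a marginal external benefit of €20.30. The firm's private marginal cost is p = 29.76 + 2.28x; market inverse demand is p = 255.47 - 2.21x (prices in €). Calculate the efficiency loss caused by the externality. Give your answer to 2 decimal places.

Market equilibrium (private): 29.76 + 2.28x = 255.47 - 2.21x → x_m = 50.2695.
Social marginal cost = private MC − MEB = 9.46 + 2.28x.
Set SMC = demand: 9.46 + 2.28x = 255.47 - 2.21x → x* = 54.7906.
Height of the DWL triangle at x_m is demand(x_m) − SMC(x_m) = MEB(x_m) = 20.3000.
DWL = ½ × 4.5211 × 20.3000 = 45.8892.

DWL = €45.89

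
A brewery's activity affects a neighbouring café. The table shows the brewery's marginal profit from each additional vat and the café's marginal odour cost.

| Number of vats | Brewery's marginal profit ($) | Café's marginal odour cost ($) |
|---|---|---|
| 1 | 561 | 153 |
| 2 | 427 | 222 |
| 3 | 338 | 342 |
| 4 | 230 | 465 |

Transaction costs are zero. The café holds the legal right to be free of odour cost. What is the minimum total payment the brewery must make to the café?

Efficient level: marginal profit ≥ marginal odour cost through level 2, so k* = 2.
With the café holding the right, the brewery must at least compensate total damage at k*: 153 + 222 = 375.

$375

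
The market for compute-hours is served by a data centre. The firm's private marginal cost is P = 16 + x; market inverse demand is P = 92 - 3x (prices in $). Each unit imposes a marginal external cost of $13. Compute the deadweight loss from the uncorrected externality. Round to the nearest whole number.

Market equilibrium (private): 16 + x = 92 - 3x → x_m = 19.0000.
Social marginal cost = private MC + MEC = 29 + x.
Set SMC = demand: 29 + x = 92 - 3x → x* = 15.7500.
Height of the DWL triangle at x_m is SMC(x_m) − demand(x_m) = MEC(x_m) = 13.0000.
DWL = ½ × 3.2500 × 13.0000 = 21.1250.

DWL = $21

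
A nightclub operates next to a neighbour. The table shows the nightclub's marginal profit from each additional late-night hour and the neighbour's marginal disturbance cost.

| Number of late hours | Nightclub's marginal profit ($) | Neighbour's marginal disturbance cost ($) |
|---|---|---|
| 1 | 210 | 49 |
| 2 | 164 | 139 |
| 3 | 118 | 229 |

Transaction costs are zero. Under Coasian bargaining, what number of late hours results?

Bargaining reaches the level where marginal profit last exceeds marginal disturbance cost.
That holds through level 2 (164 ≥ 139) but not at 3 (118 < 229).

2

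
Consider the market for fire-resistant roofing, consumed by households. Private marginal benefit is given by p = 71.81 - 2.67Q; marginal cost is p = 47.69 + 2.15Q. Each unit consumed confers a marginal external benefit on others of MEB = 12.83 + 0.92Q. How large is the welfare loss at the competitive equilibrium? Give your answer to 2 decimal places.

DWL = 38.97

Market equilibrium (private): 47.69 + 2.15Q = 71.81 - 2.67Q → Q_m = 5.0041.
Social marginal benefit = demand + MEB = 84.64 - 1.75Q.
Set SMB = MC: 84.64 - 1.75Q = 47.69 + 2.15Q → Q* = 9.4744.
The welfare-loss triangle has base |Q_m − Q*| and height MEB(Q_m) (the vertical gap between SMB and MC is zero at Q* and MEB at Q_m).
DWL = ½ × 4.4703 × 17.4338 = 38.9672.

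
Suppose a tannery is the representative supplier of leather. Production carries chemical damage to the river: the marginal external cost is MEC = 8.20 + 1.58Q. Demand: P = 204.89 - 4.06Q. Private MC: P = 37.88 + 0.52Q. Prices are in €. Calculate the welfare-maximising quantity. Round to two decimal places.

Social marginal cost = private MC + MEC = 46.08 + 2.10Q.
Set SMC = demand: 46.08 + 2.10Q = 204.89 - 4.06Q → Q* = 25.7808.

Q* = 25.78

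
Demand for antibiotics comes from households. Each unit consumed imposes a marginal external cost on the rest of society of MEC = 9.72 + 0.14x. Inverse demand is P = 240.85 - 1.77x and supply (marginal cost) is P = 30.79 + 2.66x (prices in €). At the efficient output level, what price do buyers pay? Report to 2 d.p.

Social marginal benefit = demand − MEC = 231.13 - 1.91x.
Set SMB = MC: 231.13 - 1.91x = 30.79 + 2.66x → x* = 43.8381.
Consumer price on the demand curve at x*: 240.85 − 1.77×43.8381 = 163.2566.

P = €163.26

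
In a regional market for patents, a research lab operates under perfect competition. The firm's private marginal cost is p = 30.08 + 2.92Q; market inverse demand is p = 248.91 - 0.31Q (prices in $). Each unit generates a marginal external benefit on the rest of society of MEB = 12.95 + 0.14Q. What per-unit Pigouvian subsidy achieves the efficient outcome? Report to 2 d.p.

subsidy = $23.45 per unit

Social marginal cost = private MC − MEB = 17.13 + 2.78Q.
Set SMC = demand: 17.13 + 2.78Q = 248.91 - 0.31Q → Q* = 75.0097.
The Pigouvian subsidy equals MEB at Q*: 12.95 + 0.14×75.0097 = 23.4514.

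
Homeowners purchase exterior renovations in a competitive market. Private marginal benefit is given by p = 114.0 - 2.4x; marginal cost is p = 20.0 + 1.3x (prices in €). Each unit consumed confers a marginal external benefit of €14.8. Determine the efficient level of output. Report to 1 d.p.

x* = 29.4

Social marginal benefit = demand + MEB = 128.8 - 2.4x.
Set SMB = MC: 128.8 - 2.4x = 20.0 + 1.3x → x* = 29.4054.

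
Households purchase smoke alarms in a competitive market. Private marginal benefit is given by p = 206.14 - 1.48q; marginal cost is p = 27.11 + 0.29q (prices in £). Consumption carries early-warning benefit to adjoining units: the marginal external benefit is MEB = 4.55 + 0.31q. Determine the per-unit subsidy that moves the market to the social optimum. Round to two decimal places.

Social marginal benefit = demand + MEB = 210.69 - 1.17q.
Set SMB = MC: 210.69 - 1.17q = 27.11 + 0.29q → q* = 125.7397.
The Pigouvian subsidy equals MEB at q*: 4.55 + 0.31×125.7397 = 43.5293.

subsidy = £43.53 per unit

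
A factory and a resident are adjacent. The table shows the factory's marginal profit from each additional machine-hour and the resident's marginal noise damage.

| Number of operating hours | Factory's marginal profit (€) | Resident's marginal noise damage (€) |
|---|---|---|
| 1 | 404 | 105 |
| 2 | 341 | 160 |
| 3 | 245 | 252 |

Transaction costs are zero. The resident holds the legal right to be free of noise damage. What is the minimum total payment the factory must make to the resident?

€265

Efficient level: marginal profit ≥ marginal noise damage through level 2, so k* = 2.
With the resident holding the right, the factory must at least compensate total damage at k*: 105 + 160 = 265.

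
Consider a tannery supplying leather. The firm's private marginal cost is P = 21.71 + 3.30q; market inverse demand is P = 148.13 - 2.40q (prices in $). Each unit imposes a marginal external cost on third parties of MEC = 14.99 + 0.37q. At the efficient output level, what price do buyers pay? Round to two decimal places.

Social marginal cost = private MC + MEC = 36.70 + 3.67q.
Set SMC = demand: 36.70 + 3.67q = 148.13 - 2.40q → q* = 18.3575.
Consumer price on the demand curve at q*: 148.13 − 2.40×18.3575 = 104.0720.

P = $104.07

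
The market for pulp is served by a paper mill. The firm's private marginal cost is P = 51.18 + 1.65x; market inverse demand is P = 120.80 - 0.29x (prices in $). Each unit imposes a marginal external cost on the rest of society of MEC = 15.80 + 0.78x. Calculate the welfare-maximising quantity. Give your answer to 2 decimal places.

x* = 19.79

Social marginal cost = private MC + MEC = 66.98 + 2.43x.
Set SMC = demand: 66.98 + 2.43x = 120.80 - 0.29x → x* = 19.7868.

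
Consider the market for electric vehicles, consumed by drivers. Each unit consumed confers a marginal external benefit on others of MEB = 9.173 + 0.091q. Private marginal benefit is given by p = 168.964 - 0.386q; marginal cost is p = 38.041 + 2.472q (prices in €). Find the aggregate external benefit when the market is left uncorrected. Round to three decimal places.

€515.690

Market equilibrium (private): 38.041 + 2.472q = 168.964 - 0.386q → q_m = 45.8093.
Total external benefit = ∫₀^{q_m} (9.173 + 0.091q) dq = 9.173×45.8093 + ½×0.091×45.8093² = 515.6901.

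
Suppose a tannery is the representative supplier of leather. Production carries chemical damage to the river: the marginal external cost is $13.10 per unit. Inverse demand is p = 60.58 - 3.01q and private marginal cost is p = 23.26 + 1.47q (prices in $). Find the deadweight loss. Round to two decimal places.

Market equilibrium (private): 23.26 + 1.47q = 60.58 - 3.01q → q_m = 8.3304.
Social marginal cost = private MC + MEC = 36.36 + 1.47q.
Set SMC = demand: 36.36 + 1.47q = 60.58 - 3.01q → q* = 5.4063.
Between q* and q_m the wedge SMC − demand runs linearly from 0 to MEC(q_m), so the loss is a triangle.
DWL = ½ × 2.9241 × 13.1000 = 19.1529.

DWL = $19.15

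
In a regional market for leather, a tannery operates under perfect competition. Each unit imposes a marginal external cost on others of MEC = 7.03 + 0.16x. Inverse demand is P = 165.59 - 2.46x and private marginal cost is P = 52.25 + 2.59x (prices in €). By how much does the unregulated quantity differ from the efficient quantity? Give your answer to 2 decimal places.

2.04 units

Market equilibrium (private): 52.25 + 2.59x = 165.59 - 2.46x → x_m = 22.4436.
Social marginal cost = private MC + MEC = 59.28 + 2.75x.
Set SMC = demand: 59.28 + 2.75x = 165.59 - 2.46x → x* = 20.4050.
Gap = |22.4436 − 20.4050| = 2.0386.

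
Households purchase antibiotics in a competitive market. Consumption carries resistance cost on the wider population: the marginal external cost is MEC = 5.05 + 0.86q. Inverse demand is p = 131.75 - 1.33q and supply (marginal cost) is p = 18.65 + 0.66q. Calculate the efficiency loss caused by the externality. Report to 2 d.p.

DWL = 510.20

Market equilibrium (private): 18.65 + 0.66q = 131.75 - 1.33q → q_m = 56.8342.
Social marginal benefit = demand − MEC = 126.70 - 2.19q.
Set SMB = MC: 126.70 - 2.19q = 18.65 + 0.66q → q* = 37.9123.
Between q* and q_m the wedge MC − SMB runs linearly from 0 to MEC(q_m), so the loss is a triangle.
DWL = ½ × 18.9219 × 53.9274 = 510.2044.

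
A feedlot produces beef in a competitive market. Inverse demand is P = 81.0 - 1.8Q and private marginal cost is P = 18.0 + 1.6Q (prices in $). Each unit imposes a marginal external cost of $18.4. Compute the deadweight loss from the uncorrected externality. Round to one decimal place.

DWL = $49.8

Market equilibrium (private): 18.0 + 1.6Q = 81.0 - 1.8Q → Q_m = 18.5294.
Social marginal cost = private MC + MEC = 36.4 + 1.6Q.
Set SMC = demand: 36.4 + 1.6Q = 81.0 - 1.8Q → Q* = 13.1176.
The loss is the area between SMC and demand from Q* to Q_m; with linear curves that's a triangle of height MEC(Q_m).
DWL = ½ × 5.4118 × 18.4000 = 49.7886.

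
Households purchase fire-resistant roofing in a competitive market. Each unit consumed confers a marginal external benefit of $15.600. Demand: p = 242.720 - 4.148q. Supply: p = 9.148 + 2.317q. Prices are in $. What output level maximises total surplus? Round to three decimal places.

Social marginal benefit = demand + MEB = 258.320 - 4.148q.
Set SMB = MC: 258.320 - 4.148q = 9.148 + 2.317q → q* = 38.5417.

q* = 38.542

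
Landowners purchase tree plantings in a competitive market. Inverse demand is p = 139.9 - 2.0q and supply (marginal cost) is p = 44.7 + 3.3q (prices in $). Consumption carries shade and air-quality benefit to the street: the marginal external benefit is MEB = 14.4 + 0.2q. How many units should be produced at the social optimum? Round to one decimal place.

Social marginal benefit = demand + MEB = 154.3 - 1.8q.
Set SMB = MC: 154.3 - 1.8q = 44.7 + 3.3q → q* = 21.4902.

q* = 21.5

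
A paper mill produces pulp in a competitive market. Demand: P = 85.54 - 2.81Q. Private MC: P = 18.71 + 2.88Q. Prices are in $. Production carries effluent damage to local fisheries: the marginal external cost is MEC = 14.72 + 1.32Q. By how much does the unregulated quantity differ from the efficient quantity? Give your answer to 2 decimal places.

4.31 units

Market equilibrium (private): 18.71 + 2.88Q = 85.54 - 2.81Q → Q_m = 11.7452.
Social marginal cost = private MC + MEC = 33.43 + 4.20Q.
Set SMC = demand: 33.43 + 4.20Q = 85.54 - 2.81Q → Q* = 7.4337.
Gap = |11.7452 − 7.4337| = 4.3115.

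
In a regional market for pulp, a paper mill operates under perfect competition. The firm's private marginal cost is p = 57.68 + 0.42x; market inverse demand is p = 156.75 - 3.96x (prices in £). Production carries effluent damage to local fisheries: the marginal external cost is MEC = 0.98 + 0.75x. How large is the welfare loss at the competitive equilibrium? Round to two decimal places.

Market equilibrium (private): 57.68 + 0.42x = 156.75 - 3.96x → x_m = 22.6187.
Social marginal cost = private MC + MEC = 58.66 + 1.17x.
Set SMC = demand: 58.66 + 1.17x = 156.75 - 3.96x → x* = 19.1209.
The loss is the area between SMC and demand from x* to x_m; with linear curves that's a triangle of height MEC(x_m).
DWL = ½ × 3.4978 × 17.9440 = 31.3823.

DWL = £31.38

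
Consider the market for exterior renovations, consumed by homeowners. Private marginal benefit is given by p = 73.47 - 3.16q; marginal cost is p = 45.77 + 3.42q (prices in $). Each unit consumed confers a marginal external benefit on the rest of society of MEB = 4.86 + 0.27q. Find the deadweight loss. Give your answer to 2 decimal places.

DWL = $2.85

Market equilibrium (private): 45.77 + 3.42q = 73.47 - 3.16q → q_m = 4.2097.
Social marginal benefit = demand + MEB = 78.33 - 2.89q.
Set SMB = MC: 78.33 - 2.89q = 45.77 + 3.42q → q* = 5.1601.
The loss is the area between SMB and MC from q* to q_m; with linear curves that's a triangle of height MEB(q_m).
DWL = ½ × 0.9504 × 5.9966 = 2.8496.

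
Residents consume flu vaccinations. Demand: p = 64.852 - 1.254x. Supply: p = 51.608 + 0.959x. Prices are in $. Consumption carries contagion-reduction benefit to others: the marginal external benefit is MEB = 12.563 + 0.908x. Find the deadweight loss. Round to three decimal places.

Market equilibrium (private): 51.608 + 0.959x = 64.852 - 1.254x → x_m = 5.9846.
Social marginal benefit = demand + MEB = 77.415 - 0.346x.
Set SMB = MC: 77.415 - 0.346x = 51.608 + 0.959x → x* = 19.7755.
Height of the DWL triangle at x_m is SMB(x_m) − MC(x_m) = MEB(x_m) = 17.9970.
DWL = ½ × 13.7909 × 17.9970 = 124.0974.

DWL = $124.097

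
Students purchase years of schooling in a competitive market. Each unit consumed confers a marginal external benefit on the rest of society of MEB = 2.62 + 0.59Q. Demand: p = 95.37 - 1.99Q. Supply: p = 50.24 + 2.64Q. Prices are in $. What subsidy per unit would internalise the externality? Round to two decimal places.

subsidy = $9.59 per unit

Social marginal benefit = demand + MEB = 97.99 - 1.40Q.
Set SMB = MC: 97.99 - 1.40Q = 50.24 + 2.64Q → Q* = 11.8193.
The Pigouvian subsidy equals MEB at Q*: 2.62 + 0.59×11.8193 = 9.5934.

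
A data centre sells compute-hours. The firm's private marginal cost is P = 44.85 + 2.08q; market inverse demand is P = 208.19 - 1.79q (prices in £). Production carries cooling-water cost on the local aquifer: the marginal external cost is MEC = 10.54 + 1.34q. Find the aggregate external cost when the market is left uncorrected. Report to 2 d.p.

Market equilibrium (private): 44.85 + 2.08q = 208.19 - 1.79q → q_m = 42.2067.
Total external cost = ∫₀^{q_m} (10.54 + 1.34q) dq = 10.54×42.2067 + ½×1.34×42.2067² = 1638.4003.

£1638.40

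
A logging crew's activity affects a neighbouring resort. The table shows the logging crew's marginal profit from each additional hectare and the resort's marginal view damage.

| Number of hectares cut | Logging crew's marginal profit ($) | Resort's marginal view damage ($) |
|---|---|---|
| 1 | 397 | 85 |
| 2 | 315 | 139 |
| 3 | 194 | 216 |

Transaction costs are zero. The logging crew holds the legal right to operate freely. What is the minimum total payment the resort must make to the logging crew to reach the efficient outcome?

$194

Left alone the logging crew would choose level 3 (marginal profit stays positive).
Efficient level: k* = 2 (marginal profit ≥ marginal view damage through 2).
The resort must at least cover the logging crew's forgone profit from cutting 3→2: 194 = 194.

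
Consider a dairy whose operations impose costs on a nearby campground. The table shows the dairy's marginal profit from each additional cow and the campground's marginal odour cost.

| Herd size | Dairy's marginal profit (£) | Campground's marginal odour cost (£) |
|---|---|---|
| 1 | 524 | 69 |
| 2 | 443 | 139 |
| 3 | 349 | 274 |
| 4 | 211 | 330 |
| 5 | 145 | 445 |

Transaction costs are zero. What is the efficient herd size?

3

Bargaining reaches the level where marginal profit last exceeds marginal odour cost.
That holds through level 3 (349 ≥ 274) but not at 4 (211 < 330).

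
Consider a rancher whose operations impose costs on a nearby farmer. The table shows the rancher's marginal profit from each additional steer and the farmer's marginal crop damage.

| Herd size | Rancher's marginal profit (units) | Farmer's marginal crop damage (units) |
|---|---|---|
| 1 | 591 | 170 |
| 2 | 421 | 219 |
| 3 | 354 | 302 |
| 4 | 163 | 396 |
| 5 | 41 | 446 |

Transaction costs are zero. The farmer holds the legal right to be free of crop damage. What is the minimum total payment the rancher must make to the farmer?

Efficient level: marginal profit ≥ marginal crop damage through level 3, so k* = 3.
With the farmer holding the right, the rancher must at least compensate total damage at k*: 170 + 219 + 302 = 691.

691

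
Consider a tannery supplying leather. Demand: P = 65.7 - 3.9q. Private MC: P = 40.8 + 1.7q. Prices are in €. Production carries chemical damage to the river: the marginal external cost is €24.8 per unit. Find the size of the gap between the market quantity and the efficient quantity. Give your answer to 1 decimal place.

4.4 units

Market equilibrium (private): 40.8 + 1.7q = 65.7 - 3.9q → q_m = 4.4464.
Social marginal cost = private MC + MEC = 65.6 + 1.7q.
Set SMC = demand: 65.6 + 1.7q = 65.7 - 3.9q → q* = 0.0179.
Gap = |4.4464 − 0.0179| = 4.4285.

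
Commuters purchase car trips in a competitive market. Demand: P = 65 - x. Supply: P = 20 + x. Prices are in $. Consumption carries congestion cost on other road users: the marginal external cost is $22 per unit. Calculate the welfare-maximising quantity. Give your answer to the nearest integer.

Social marginal benefit = demand − MEC = 43 - x.
Set SMB = MC: 43 - x = 20 + x → x* = 11.5000.

x* = 12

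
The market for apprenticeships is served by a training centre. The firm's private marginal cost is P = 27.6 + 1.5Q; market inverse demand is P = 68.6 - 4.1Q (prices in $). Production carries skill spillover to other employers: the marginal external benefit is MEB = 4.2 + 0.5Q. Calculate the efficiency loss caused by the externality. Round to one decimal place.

Market equilibrium (private): 27.6 + 1.5Q = 68.6 - 4.1Q → Q_m = 7.3214.
Social marginal cost = private MC − MEB = 23.4 + Q.
Set SMC = demand: 23.4 + Q = 68.6 - 4.1Q → Q* = 8.8627.
Height of the DWL triangle at Q_m is demand(Q_m) − SMC(Q_m) = MEB(Q_m) = 7.8607.
DWL = ½ × 1.5413 × 7.8607 = 6.0578.

DWL = $6.1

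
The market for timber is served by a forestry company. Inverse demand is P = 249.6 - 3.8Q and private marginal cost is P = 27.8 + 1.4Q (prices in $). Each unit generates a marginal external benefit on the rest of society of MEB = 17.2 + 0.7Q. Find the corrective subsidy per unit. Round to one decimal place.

subsidy = $54.4 per unit

Social marginal cost = private MC − MEB = 10.6 + 0.7Q.
Set SMC = demand: 10.6 + 0.7Q = 249.6 - 3.8Q → Q* = 53.1111.
The Pigouvian subsidy equals MEB at Q*: 17.2 + 0.7×53.1111 = 54.3778.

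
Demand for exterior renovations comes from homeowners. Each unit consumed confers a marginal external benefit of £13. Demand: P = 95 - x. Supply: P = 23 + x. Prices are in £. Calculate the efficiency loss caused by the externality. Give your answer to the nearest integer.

DWL = £42

Market equilibrium (private): 23 + x = 95 - x → x_m = 36.0000.
Social marginal benefit = demand + MEB = 108 - x.
Set SMB = MC: 108 - x = 23 + x → x* = 42.5000.
Height of the DWL triangle at x_m is SMB(x_m) − MC(x_m) = MEB(x_m) = 13.0000.
DWL = ½ × 6.5000 × 13.0000 = 42.2500.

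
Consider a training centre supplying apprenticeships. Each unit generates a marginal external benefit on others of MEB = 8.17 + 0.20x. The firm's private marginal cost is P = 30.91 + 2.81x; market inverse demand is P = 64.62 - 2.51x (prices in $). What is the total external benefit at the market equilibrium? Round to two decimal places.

$55.78

Market equilibrium (private): 30.91 + 2.81x = 64.62 - 2.51x → x_m = 6.3365.
Total external benefit = ∫₀^{x_m} (8.17 + 0.20x) dx = 8.17×6.3365 + ½×0.20×6.3365² = 55.7843.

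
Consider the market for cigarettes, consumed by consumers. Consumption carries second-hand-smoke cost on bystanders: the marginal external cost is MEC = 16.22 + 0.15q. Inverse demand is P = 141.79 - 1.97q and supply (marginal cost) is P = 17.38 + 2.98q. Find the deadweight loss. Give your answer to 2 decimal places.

DWL = 39.18

Market equilibrium (private): 17.38 + 2.98q = 141.79 - 1.97q → q_m = 25.1333.
Social marginal benefit = demand − MEC = 125.57 - 2.12q.
Set SMB = MC: 125.57 - 2.12q = 17.38 + 2.98q → q* = 21.2137.
The loss is the area between SMB and MC from q* to q_m; with linear curves that's a triangle of height MEC(q_m).
DWL = ½ × 3.9196 × 19.9900 = 39.1764.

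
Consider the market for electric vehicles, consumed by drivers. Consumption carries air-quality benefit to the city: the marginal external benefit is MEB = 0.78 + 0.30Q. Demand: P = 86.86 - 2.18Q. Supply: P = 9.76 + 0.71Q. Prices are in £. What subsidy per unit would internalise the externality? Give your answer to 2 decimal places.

Social marginal benefit = demand + MEB = 87.64 - 1.88Q.
Set SMB = MC: 87.64 - 1.88Q = 9.76 + 0.71Q → Q* = 30.0695.
The Pigouvian subsidy equals MEB at Q*: 0.78 + 0.30×30.0695 = 9.8009.

subsidy = £9.80 per unit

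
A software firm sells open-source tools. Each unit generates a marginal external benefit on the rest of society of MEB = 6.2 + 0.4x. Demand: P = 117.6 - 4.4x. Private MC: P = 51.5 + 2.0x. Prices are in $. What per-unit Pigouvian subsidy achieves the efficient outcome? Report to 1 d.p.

subsidy = $11.0 per unit

Social marginal cost = private MC − MEB = 45.3 + 1.6x.
Set SMC = demand: 45.3 + 1.6x = 117.6 - 4.4x → x* = 12.0500.
The Pigouvian subsidy equals MEB at x*: 6.2 + 0.4×12.0500 = 11.0200.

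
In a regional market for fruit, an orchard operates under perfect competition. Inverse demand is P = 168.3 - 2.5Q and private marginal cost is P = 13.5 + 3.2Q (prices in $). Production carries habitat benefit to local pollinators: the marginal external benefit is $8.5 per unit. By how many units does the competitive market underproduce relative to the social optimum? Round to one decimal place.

1.5 units

Market equilibrium (private): 13.5 + 3.2Q = 168.3 - 2.5Q → Q_m = 27.1579.
Social marginal cost = private MC − MEB = 5.0 + 3.2Q.
Set SMC = demand: 5.0 + 3.2Q = 168.3 - 2.5Q → Q* = 28.6491.
Gap = |27.1579 − 28.6491| = 1.4912.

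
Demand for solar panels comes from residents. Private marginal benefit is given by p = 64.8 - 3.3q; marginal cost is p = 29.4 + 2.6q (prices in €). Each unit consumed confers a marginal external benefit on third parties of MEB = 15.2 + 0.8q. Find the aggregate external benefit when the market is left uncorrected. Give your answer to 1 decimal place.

€105.6

Market equilibrium (private): 29.4 + 2.6q = 64.8 - 3.3q → q_m = 6.0000.
Total external benefit = ∫₀^{q_m} (15.2 + 0.8q) dq = 15.2×6.0000 + ½×0.8×6.0000² = 105.6000.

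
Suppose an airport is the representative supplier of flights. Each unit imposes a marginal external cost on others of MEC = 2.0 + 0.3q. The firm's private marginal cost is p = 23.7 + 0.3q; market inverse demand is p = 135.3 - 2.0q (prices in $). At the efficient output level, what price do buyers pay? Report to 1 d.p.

Social marginal cost = private MC + MEC = 25.7 + 0.6q.
Set SMC = demand: 25.7 + 0.6q = 135.3 - 2.0q → q* = 42.1538.
Consumer price on the demand curve at q*: 135.3 − 2.0×42.1538 = 50.9924.

P = $51.0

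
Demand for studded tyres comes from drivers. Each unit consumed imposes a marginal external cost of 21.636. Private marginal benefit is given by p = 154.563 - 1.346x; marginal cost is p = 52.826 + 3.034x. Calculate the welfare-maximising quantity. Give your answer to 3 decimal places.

Social marginal benefit = demand − MEC = 132.927 - 1.346x.
Set SMB = MC: 132.927 - 1.346x = 52.826 + 3.034x → x* = 18.2879.

x* = 18.288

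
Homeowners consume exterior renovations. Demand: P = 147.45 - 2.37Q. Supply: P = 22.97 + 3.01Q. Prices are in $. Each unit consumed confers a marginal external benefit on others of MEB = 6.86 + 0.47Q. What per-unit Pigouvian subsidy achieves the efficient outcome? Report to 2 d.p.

subsidy = $19.43 per unit

Social marginal benefit = demand + MEB = 154.31 - 1.90Q.
Set SMB = MC: 154.31 - 1.90Q = 22.97 + 3.01Q → Q* = 26.7495.
The Pigouvian subsidy equals MEB at Q*: 6.86 + 0.47×26.7495 = 19.4323.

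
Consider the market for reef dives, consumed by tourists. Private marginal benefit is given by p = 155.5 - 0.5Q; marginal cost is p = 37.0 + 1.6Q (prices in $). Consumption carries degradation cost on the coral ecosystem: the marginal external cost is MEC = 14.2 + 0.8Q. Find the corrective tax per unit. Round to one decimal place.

Social marginal benefit = demand − MEC = 141.3 - 1.3Q.
Set SMB = MC: 141.3 - 1.3Q = 37.0 + 1.6Q → Q* = 35.9655.
The Pigouvian tax equals MEC at Q*: 14.2 + 0.8×35.9655 = 42.9724.

tax = $43.0 per unit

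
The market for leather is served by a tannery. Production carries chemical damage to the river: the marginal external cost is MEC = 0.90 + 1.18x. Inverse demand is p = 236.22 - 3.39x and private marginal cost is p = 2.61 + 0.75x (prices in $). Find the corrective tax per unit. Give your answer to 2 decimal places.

tax = $52.52 per unit

Social marginal cost = private MC + MEC = 3.51 + 1.93x.
Set SMC = demand: 3.51 + 1.93x = 236.22 - 3.39x → x* = 43.7425.
The Pigouvian tax equals MEC at x*: 0.90 + 1.18×43.7425 = 52.5162.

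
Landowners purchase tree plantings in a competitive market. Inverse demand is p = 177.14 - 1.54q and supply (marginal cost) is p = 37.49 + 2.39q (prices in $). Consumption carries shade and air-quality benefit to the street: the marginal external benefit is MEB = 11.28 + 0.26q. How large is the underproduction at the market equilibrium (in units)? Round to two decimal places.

Market equilibrium (private): 37.49 + 2.39q = 177.14 - 1.54q → q_m = 35.5344.
Social marginal benefit = demand + MEB = 188.42 - 1.28q.
Set SMB = MC: 188.42 - 1.28q = 37.49 + 2.39q → q* = 41.1253.
Gap = |35.5344 − 41.1253| = 5.5909.

5.59 units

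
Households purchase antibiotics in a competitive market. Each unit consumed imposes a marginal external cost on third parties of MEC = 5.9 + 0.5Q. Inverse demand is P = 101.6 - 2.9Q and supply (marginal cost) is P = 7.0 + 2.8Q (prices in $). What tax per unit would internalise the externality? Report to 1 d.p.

tax = $13.1 per unit

Social marginal benefit = demand − MEC = 95.7 - 3.4Q.
Set SMB = MC: 95.7 - 3.4Q = 7.0 + 2.8Q → Q* = 14.3065.
The Pigouvian tax equals MEC at Q*: 5.9 + 0.5×14.3065 = 13.0533.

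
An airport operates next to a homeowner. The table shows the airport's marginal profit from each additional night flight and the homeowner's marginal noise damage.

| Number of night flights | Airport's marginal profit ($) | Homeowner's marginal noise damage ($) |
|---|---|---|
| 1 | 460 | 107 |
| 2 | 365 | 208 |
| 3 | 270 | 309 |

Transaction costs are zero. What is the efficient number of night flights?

2

Bargaining reaches the level where marginal profit last exceeds marginal noise damage.
That holds through level 2 (365 ≥ 208) but not at 3 (270 < 309).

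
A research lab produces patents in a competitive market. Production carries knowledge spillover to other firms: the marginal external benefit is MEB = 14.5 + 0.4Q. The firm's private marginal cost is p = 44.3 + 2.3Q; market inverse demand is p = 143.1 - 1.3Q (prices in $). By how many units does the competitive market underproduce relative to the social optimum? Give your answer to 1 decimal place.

8.0 units

Market equilibrium (private): 44.3 + 2.3Q = 143.1 - 1.3Q → Q_m = 27.4444.
Social marginal cost = private MC − MEB = 29.8 + 1.9Q.
Set SMC = demand: 29.8 + 1.9Q = 143.1 - 1.3Q → Q* = 35.4063.
Gap = |27.4444 − 35.4063| = 7.9619.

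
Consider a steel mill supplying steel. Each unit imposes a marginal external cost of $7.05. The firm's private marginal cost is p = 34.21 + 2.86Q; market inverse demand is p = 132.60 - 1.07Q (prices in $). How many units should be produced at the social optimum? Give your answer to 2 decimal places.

Q* = 23.24

Social marginal cost = private MC + MEC = 41.26 + 2.86Q.
Set SMC = demand: 41.26 + 2.86Q = 132.60 - 1.07Q → Q* = 23.2417.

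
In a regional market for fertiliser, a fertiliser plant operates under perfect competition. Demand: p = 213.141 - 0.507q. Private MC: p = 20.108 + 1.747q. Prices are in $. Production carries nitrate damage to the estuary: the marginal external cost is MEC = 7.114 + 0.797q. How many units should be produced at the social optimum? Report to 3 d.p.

q* = 60.937

Social marginal cost = private MC + MEC = 27.222 + 2.544q.
Set SMC = demand: 27.222 + 2.544q = 213.141 - 0.507q → q* = 60.9371.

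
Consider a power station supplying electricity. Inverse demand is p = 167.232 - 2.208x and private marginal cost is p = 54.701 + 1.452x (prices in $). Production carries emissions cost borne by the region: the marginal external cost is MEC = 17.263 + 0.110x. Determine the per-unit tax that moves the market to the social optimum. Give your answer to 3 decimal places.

tax = $20.043 per unit

Social marginal cost = private MC + MEC = 71.964 + 1.562x.
Set SMC = demand: 71.964 + 1.562x = 167.232 - 2.208x → x* = 25.2700.
The Pigouvian tax equals MEC at x*: 17.263 + 0.110×25.2700 = 20.0427.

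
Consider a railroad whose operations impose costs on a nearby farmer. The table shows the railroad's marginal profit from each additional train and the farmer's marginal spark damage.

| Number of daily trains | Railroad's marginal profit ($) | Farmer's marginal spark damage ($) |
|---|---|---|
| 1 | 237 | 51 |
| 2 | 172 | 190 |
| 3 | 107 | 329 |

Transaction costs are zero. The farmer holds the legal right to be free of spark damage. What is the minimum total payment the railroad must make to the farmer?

Efficient level: marginal profit ≥ marginal spark damage through level 1, so k* = 1.
With the farmer holding the right, the railroad must at least compensate total damage at k*: 51 = 51.

$51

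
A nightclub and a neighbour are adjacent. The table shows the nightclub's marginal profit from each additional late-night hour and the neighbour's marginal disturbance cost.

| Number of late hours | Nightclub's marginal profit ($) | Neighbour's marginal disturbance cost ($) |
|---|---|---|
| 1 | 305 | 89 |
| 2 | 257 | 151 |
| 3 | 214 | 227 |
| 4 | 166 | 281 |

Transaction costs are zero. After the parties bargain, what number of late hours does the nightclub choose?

Bargaining reaches the level where marginal profit last exceeds marginal disturbance cost.
That holds through level 2 (257 ≥ 151) but not at 3 (214 < 227).

2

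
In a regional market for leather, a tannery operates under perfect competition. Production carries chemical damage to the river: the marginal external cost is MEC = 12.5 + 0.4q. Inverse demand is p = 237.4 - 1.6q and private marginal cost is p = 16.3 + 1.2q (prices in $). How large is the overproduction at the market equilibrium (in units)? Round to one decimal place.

Market equilibrium (private): 16.3 + 1.2q = 237.4 - 1.6q → q_m = 78.9643.
Social marginal cost = private MC + MEC = 28.8 + 1.6q.
Set SMC = demand: 28.8 + 1.6q = 237.4 - 1.6q → q* = 65.1875.
Gap = |78.9643 − 65.1875| = 13.7768.

13.8 units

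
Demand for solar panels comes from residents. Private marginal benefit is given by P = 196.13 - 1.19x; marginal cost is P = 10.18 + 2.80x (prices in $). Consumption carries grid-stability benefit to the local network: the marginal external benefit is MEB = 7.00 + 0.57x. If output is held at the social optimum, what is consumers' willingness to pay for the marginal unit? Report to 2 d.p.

Social marginal benefit = demand + MEB = 203.13 - 0.62x.
Set SMB = MC: 203.13 - 0.62x = 10.18 + 2.80x → x* = 56.4181.
Consumer price on the demand curve at x*: 196.13 − 1.19×56.4181 = 128.9925.

P = $128.99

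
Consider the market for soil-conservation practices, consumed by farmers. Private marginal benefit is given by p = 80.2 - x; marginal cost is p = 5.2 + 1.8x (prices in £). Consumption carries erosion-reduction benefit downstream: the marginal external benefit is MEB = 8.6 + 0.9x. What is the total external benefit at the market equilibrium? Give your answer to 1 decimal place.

Market equilibrium (private): 5.2 + 1.8x = 80.2 - x → x_m = 26.7857.
Total external benefit = ∫₀^{x_m} (8.6 + 0.9x) dx = 8.6×26.7857 + ½×0.9×26.7857² = 553.2202.

£553.2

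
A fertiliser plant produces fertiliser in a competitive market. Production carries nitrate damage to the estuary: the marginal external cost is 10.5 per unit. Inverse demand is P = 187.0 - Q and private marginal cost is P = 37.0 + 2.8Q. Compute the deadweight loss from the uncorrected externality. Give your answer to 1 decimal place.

DWL = 14.5

Market equilibrium (private): 37.0 + 2.8Q = 187.0 - Q → Q_m = 39.4737.
Social marginal cost = private MC + MEC = 47.5 + 2.8Q.
Set SMC = demand: 47.5 + 2.8Q = 187.0 - Q → Q* = 36.7105.
The loss is the area between SMC and demand from Q* to Q_m; with linear curves that's a triangle of height MEC(Q_m).
DWL = ½ × 2.7632 × 10.5000 = 14.5068.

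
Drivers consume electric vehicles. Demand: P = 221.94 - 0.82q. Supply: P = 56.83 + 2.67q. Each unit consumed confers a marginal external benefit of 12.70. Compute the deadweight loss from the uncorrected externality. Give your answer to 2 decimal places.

Market equilibrium (private): 56.83 + 2.67q = 221.94 - 0.82q → q_m = 47.3095.
Social marginal benefit = demand + MEB = 234.64 - 0.82q.
Set SMB = MC: 234.64 - 0.82q = 56.83 + 2.67q → q* = 50.9484.
The welfare-loss triangle has base |q_m − q*| and height MEB(q_m) (the vertical gap between SMB and MC is zero at q* and MEB at q_m).
DWL = ½ × 3.6389 × 12.7000 = 23.1070.

DWL = 23.11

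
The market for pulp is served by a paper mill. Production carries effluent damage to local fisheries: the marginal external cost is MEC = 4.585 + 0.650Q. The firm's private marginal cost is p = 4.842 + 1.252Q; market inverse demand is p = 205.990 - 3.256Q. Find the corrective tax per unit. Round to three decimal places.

Social marginal cost = private MC + MEC = 9.427 + 1.902Q.
Set SMC = demand: 9.427 + 1.902Q = 205.990 - 3.256Q → Q* = 38.1084.
The Pigouvian tax equals MEC at Q*: 4.585 + 0.650×38.1084 = 29.3555.

tax = 29.355 per unit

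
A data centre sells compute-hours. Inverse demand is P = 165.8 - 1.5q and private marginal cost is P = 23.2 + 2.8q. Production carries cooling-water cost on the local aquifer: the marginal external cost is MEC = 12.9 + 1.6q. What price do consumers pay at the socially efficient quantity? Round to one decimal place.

Social marginal cost = private MC + MEC = 36.1 + 4.4q.
Set SMC = demand: 36.1 + 4.4q = 165.8 - 1.5q → q* = 21.9831.
Consumer price on the demand curve at q*: 165.8 − 1.5×21.9831 = 132.8254.

P = 132.8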